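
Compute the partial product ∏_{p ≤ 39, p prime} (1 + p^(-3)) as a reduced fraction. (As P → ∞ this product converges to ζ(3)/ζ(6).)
∏ = 286534261786467003531264/242522905429175749176095

The primes p ≤ 39 are [2, 3, 5, 7, 11, 13, 17, 19, 23, 29, 31, 37]. For each, (1 + 1/p^3) = (p^3 + 1)/p^3. Multiplying these fractions over p ∈ [2, 3, 5, 7, 11, 13, 17, 19, 23, 29, 31, 37] gives 286534261786467003531264/242522905429175749176095. (In the limit P → ∞ this tends to ζ(3)/ζ(6).)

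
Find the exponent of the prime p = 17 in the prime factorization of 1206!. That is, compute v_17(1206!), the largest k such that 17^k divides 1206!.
v_17(1206!) = 74

Legendre's formula: v_p(n!) = Σ_{k ≥ 1} ⌊n / p^k⌋. For p = 17, n = 1206, the terms are:
  ⌊1206/17^1⌋ = ⌊1206/17⌋ = 70
  ⌊1206/17^2⌋ = ⌊1206/289⌋ = 4
(the next term ⌊1206/17^3⌋ = 0, terminating the sum). Summing: v_17(1206!) = 70 + 4 = 74.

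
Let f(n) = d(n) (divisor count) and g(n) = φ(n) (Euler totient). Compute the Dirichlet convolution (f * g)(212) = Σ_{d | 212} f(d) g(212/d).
(d * φ)(212) = 378

Divisors of 212: [1, 2, 4, 53, 106, 212]. For each d | 212:
  d = 1: d(1) · φ(212/1) = 1 · 104 = 104
  d = 2: d(2) · φ(212/2) = 2 · 52 = 104
  d = 4: d(4) · φ(212/4) = 3 · 52 = 156
  d = 53: d(53) · φ(212/53) = 2 · 2 = 4
  d = 106: d(106) · φ(212/106) = 4 · 1 = 4
  d = 212: d(212) · φ(212/212) = 6 · 1 = 6
Summing: (d * φ)(212) = 104 + 104 + 156 + 4 + 4 + 6 = 378.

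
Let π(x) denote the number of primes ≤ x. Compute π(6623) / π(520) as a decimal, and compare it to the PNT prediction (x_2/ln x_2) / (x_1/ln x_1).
π(6623)/π(520) = 855/97 ≈ 8.8144;  PNT prediction ≈ 9.0531.

π(520) = 97 and π(6623) = 855, so π(6623)/π(520) ≈ 8.8144. The PNT-predicted ratio is (6623/ln(6623)) / (520/ln(520)) ≈ 9.0531. The two agree to within a few percent, as expected.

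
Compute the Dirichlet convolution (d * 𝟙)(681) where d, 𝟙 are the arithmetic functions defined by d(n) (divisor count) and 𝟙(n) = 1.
(d * 𝟙)(681) = 9

Divisors of 681: [1, 3, 227, 681]. For each d | 681:
  d = 1: d(1) · 𝟙(681/1) = 1 · 1 = 1
  d = 3: d(3) · 𝟙(681/3) = 2 · 1 = 2
  d = 227: d(227) · 𝟙(681/227) = 2 · 1 = 2
  d = 681: d(681) · 𝟙(681/681) = 4 · 1 = 4
Summing: (d * 𝟙)(681) = 1 + 2 + 2 + 4 = 9.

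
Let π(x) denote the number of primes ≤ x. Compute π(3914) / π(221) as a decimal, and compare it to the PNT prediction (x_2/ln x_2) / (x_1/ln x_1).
π(3914)/π(221) = 541/47 ≈ 11.5106;  PNT prediction ≈ 11.5571.

π(221) = 47 and π(3914) = 541, so π(3914)/π(221) ≈ 11.5106. The PNT-predicted ratio is (3914/ln(3914)) / (221/ln(221)) ≈ 11.5571. The two agree to within a few percent, as expected.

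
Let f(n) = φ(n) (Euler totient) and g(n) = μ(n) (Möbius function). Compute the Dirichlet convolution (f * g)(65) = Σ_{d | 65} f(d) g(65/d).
(φ * μ)(65) = 33

Divisors of 65: [1, 5, 13, 65]. For each d | 65:
  d = 1: φ(1) · μ(65/1) = 1 · 1 = 1
  d = 5: φ(5) · μ(65/5) = 4 · -1 = -4
  d = 13: φ(13) · μ(65/13) = 12 · -1 = -12
  d = 65: φ(65) · μ(65/65) = 48 · 1 = 48
Summing: (φ * μ)(65) = 1 + -4 + -12 + 48 = 33.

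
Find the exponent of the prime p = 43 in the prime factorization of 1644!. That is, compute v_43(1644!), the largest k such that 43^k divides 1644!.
v_43(1644!) = 38

Legendre's formula: v_p(n!) = Σ_{k ≥ 1} ⌊n / p^k⌋. For p = 43, n = 1644, the terms are:
  ⌊1644/43^1⌋ = ⌊1644/43⌋ = 38
(the next term ⌊1644/43^2⌋ = 0, terminating the sum). Summing: v_43(1644!) = 38 = 38.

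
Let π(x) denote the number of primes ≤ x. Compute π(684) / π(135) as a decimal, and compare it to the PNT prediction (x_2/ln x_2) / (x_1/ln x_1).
π(684)/π(135) = 124/32 ≈ 3.8750;  PNT prediction ≈ 3.8072.

π(135) = 32 and π(684) = 124, so π(684)/π(135) ≈ 3.8750. The PNT-predicted ratio is (684/ln(684)) / (135/ln(135)) ≈ 3.8072. The two agree to within a few percent, as expected.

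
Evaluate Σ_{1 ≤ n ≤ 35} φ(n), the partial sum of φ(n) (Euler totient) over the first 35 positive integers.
Σ_{n ≤ 35} φ(n) = 384

Compute φ(n) for each 1 ≤ n ≤ 35: φ(1) = 1, φ(2) = 1, φ(3) = 2, φ(4) = 2, φ(5) = 4, φ(6) = 2, φ(7) = 6, φ(8) = 4, φ(9) = 6, φ(10) = 4, φ(11) = 10, φ(12) = 4, φ(13) = 12, φ(14) = 6, φ(15) = 8, φ(16) = 8, φ(17) = 16, φ(18) = 6, φ(19) = 18, φ(20) = 8, φ(21) = 12, φ(22) = 10, φ(23) = 22, φ(24) = 8, φ(25) = 20, φ(26) = 12, φ(27) = 18, φ(28) = 12, φ(29) = 28, φ(30) = 8, φ(31) = 30, φ(32) = 16, φ(33) = 20, φ(34) = 16, φ(35) = 24. Summing all 35 values: 384. (Average order: Σ_{n ≤ x} φ(n) ~ (3/π²) x². For x = 35, (3/π²)·35² ≈ 372.36.)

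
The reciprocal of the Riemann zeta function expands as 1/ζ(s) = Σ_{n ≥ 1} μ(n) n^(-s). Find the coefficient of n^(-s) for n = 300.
μ(300) = 0

Factor n = 300 = 2^2 · 3 · 5^2. μ(n) = 0 if any exponent ≥ 2 (not squarefree); otherwise μ(n) = (−1)^{ω(n)} where ω(n) is the number of distinct prime factors. Applying: μ(300) = 0.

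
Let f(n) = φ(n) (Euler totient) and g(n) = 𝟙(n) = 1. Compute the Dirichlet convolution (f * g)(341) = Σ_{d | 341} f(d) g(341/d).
(φ * 𝟙)(341) = 341

Divisors of 341: [1, 11, 31, 341]. For each d | 341:
  d = 1: φ(1) · 𝟙(341/1) = 1 · 1 = 1
  d = 11: φ(11) · 𝟙(341/11) = 10 · 1 = 10
  d = 31: φ(31) · 𝟙(341/31) = 30 · 1 = 30
  d = 341: φ(341) · 𝟙(341/341) = 300 · 1 = 300
Summing: (φ * 𝟙)(341) = 1 + 10 + 30 + 300 = 341.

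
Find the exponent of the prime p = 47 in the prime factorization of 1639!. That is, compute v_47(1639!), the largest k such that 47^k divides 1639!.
v_47(1639!) = 34

Legendre's formula: v_p(n!) = Σ_{k ≥ 1} ⌊n / p^k⌋. For p = 47, n = 1639, the terms are:
  ⌊1639/47^1⌋ = ⌊1639/47⌋ = 34
(the next term ⌊1639/47^2⌋ = 0, terminating the sum). Summing: v_47(1639!) = 34 = 34.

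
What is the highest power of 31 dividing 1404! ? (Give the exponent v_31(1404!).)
v_31(1404!) = 46

Legendre's formula: v_p(n!) = Σ_{k ≥ 1} ⌊n / p^k⌋. For p = 31, n = 1404, the terms are:
  ⌊1404/31^1⌋ = ⌊1404/31⌋ = 45
  ⌊1404/31^2⌋ = ⌊1404/961⌋ = 1
(the next term ⌊1404/31^3⌋ = 0, terminating the sum). Summing: v_31(1404!) = 45 + 1 = 46.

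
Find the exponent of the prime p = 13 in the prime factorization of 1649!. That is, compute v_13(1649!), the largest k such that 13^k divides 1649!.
v_13(1649!) = 135

Legendre's formula: v_p(n!) = Σ_{k ≥ 1} ⌊n / p^k⌋. For p = 13, n = 1649, the terms are:
  ⌊1649/13^1⌋ = ⌊1649/13⌋ = 126
  ⌊1649/13^2⌋ = ⌊1649/169⌋ = 9
(the next term ⌊1649/13^3⌋ = 0, terminating the sum). Summing: v_13(1649!) = 126 + 9 = 135.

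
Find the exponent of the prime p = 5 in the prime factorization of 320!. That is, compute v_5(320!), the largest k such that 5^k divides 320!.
v_5(320!) = 78

Legendre's formula: v_p(n!) = Σ_{k ≥ 1} ⌊n / p^k⌋. For p = 5, n = 320, the terms are:
  ⌊320/5^1⌋ = ⌊320/5⌋ = 64
  ⌊320/5^2⌋ = ⌊320/25⌋ = 12
  ⌊320/5^3⌋ = ⌊320/125⌋ = 2
(the next term ⌊320/5^4⌋ = 0, terminating the sum). Summing: v_5(320!) = 64 + 12 + 2 = 78.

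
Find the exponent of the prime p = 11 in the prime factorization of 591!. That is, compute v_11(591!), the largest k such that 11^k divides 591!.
v_11(591!) = 57

Legendre's formula: v_p(n!) = Σ_{k ≥ 1} ⌊n / p^k⌋. For p = 11, n = 591, the terms are:
  ⌊591/11^1⌋ = ⌊591/11⌋ = 53
  ⌊591/11^2⌋ = ⌊591/121⌋ = 4
(the next term ⌊591/11^3⌋ = 0, terminating the sum). Summing: v_11(591!) = 53 + 4 = 57.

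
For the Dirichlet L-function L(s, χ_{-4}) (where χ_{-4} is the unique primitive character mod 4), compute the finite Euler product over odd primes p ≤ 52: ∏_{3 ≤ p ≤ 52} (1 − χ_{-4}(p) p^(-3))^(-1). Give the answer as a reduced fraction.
∏ = 5542372783760447569145696690995330585/5720007308274565543266215981884637184

The odd primes p ≤ 52 are [3, 5, 7, 11, 13, 17, 19, 23, 29, 31, 37, 41, 43, 47]. For each, χ(p) = 1 if p ≡ 1 mod 4, χ(p) = −1 if p ≡ 3 mod 4. Taking (1 − χ(p)/p^3)^(-1) = p^3/(p^3 − χ(p)): (1 − (-1)/3^3)^(-1) · (1 − (1)/5^3)^(-1) · (1 − (-1)/7^3)^(-1) · (1 − (-1)/11^3)^(-1) · (1 − (1)/13^3)^(-1) · (1 − (1)/17^3)^(-1) · (1 − (-1)/19^3)^(-1) · (1 − (-1)/23^3)^(-1) · (1 − (1)/29^3)^(-1) · (1 − (-1)/31^3)^(-1) · (1 − (1)/37^3)^(-1) · (1 − (1)/41^3)^(-1) · (1 − (-1)/43^3)^(-1) · (1 − (-1)/47^3)^(-1) = 5542372783760447569145696690995330585/5720007308274565543266215981884637184.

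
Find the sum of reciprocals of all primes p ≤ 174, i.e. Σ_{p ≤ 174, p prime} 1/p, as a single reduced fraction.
Σ 1/p = 319420215161551700804173656907103406301944826032199624513259054823197/166589903787325219380851695350896256250980509594874862046961683989710

π(174) = 40, so the primes ≤ 174 are [2, 3, 5, 7, 11, 13, 17, 19, 23, 29, 31, 37, 41, 43, 47, 53, 59, 61, 67, 71, 73, 79, 83, 89, 97, 101, 103, 107, 109, 113, 127, 131, 137, 139, 149, 151, 157, 163, 167, 173]. Summing 1/p over these primes: 319420215161551700804173656907103406301944826032199624513259054823197/166589903787325219380851695350896256250980509594874862046961683989710 ≈ 1.9174. Mertens estimate ln ln(174) + 0.2615 ≈ 1.9023.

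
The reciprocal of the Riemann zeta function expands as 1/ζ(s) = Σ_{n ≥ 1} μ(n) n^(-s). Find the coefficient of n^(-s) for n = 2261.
μ(2261) = -1

Factor n = 2261 = 7 · 17 · 19. μ(n) = 0 if any exponent ≥ 2 (not squarefree); otherwise μ(n) = (−1)^{ω(n)} where ω(n) is the number of distinct prime factors. Applying: μ(2261) = -1.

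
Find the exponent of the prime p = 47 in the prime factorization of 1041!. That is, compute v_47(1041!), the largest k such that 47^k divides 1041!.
v_47(1041!) = 22

Legendre's formula: v_p(n!) = Σ_{k ≥ 1} ⌊n / p^k⌋. For p = 47, n = 1041, the terms are:
  ⌊1041/47^1⌋ = ⌊1041/47⌋ = 22
(the next term ⌊1041/47^2⌋ = 0, terminating the sum). Summing: v_47(1041!) = 22 = 22.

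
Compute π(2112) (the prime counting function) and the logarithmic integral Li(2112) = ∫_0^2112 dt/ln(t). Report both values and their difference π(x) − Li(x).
π(2112) = 318;  Li(2112) ≈ 329.49;  π(x) − Li(x) ≈ -11.49.

Direct count of primes ≤ 2112 gives π(2112) = 318. Numerical evaluation of the logarithmic integral gives Li(2112) ≈ 329.49. The difference π(x) − Li(x) ≈ -11.49 is typically negative for small/moderate x (Li(x) overestimates), though Littlewood's theorem shows this sign changes infinitely often.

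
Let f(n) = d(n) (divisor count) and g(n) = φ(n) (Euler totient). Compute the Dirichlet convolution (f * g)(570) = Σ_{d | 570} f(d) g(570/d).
(d * φ)(570) = 1440

Divisors of 570: [1, 2, 3, 5, 6, 10, 15, 19, 30, 38, 57, 95, 114, 190, 285, 570]. For each d | 570:
  d = 1: d(1) · φ(570/1) = 1 · 144 = 144
  d = 2: d(2) · φ(570/2) = 2 · 144 = 288
  d = 3: d(3) · φ(570/3) = 2 · 72 = 144
  d = 5: d(5) · φ(570/5) = 2 · 36 = 72
  d = 6: d(6) · φ(570/6) = 4 · 72 = 288
  d = 10: d(10) · φ(570/10) = 4 · 36 = 144
  d = 15: d(15) · φ(570/15) = 4 · 18 = 72
  d = 19: d(19) · φ(570/19) = 2 · 8 = 16
  d = 30: d(30) · φ(570/30) = 8 · 18 = 144
  d = 38: d(38) · φ(570/38) = 4 · 8 = 32
  d = 57: d(57) · φ(570/57) = 4 · 4 = 16
  d = 95: d(95) · φ(570/95) = 4 · 2 = 8
  d = 114: d(114) · φ(570/114) = 8 · 4 = 32
  d = 190: d(190) · φ(570/190) = 8 · 2 = 16
  d = 285: d(285) · φ(570/285) = 8 · 1 = 8
  d = 570: d(570) · φ(570/570) = 16 · 1 = 16
Summing: (d * φ)(570) = 144 + 288 + 144 + 72 + 288 + 144 + 72 + 16 + 144 + 32 + 16 + 8 + 32 + 16 + 8 + 16 = 1440.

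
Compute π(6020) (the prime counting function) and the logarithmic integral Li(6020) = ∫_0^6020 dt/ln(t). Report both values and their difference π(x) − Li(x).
π(6020) = 785;  Li(6020) ≈ 802.71;  π(x) − Li(x) ≈ -17.71.

Direct count of primes ≤ 6020 gives π(6020) = 785. Numerical evaluation of the logarithmic integral gives Li(6020) ≈ 802.71. The difference π(x) − Li(x) ≈ -17.71 is typically negative for small/moderate x (Li(x) overestimates), though Littlewood's theorem shows this sign changes infinitely often.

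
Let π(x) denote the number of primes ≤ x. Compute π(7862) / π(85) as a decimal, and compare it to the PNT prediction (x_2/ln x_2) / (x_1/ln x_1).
π(7862)/π(85) = 992/23 ≈ 43.1304;  PNT prediction ≈ 45.8114.

π(85) = 23 and π(7862) = 992, so π(7862)/π(85) ≈ 43.1304. The PNT-predicted ratio is (7862/ln(7862)) / (85/ln(85)) ≈ 45.8114. The two agree to within a few percent, as expected.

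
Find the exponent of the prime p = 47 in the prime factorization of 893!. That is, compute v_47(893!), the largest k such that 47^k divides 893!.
v_47(893!) = 19

Legendre's formula: v_p(n!) = Σ_{k ≥ 1} ⌊n / p^k⌋. For p = 47, n = 893, the terms are:
  ⌊893/47^1⌋ = ⌊893/47⌋ = 19
(the next term ⌊893/47^2⌋ = 0, terminating the sum). Summing: v_47(893!) = 19 = 19.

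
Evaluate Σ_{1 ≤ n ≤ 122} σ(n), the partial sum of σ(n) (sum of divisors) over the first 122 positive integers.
Σ_{n ≤ 122} σ(n) = 12292

Compute σ(n) for each 1 ≤ n ≤ 122: σ(1) = 1, σ(2) = 3, σ(3) = 4, σ(4) = 7, σ(5) = 6, σ(6) = 12, σ(7) = 8, σ(8) = 15, σ(9) = 13, σ(10) = 18, σ(11) = 12, σ(12) = 28, σ(13) = 14, σ(14) = 24, σ(15) = 24, σ(16) = 31, σ(17) = 18, σ(18) = 39, σ(19) = 20, σ(20) = 42, σ(21) = 32, σ(22) = 36, σ(23) = 24, σ(24) = 60, σ(25) = 31, σ(26) = 42, σ(27) = 40, σ(28) = 56, σ(29) = 30, σ(30) = 72, σ(31) = 32, σ(32) = 63, σ(33) = 48, σ(34) = 54, σ(35) = 48, σ(36) = 91, σ(37) = 38, σ(38) = 60, σ(39) = 56, σ(40) = 90, σ(41) = 42, σ(42) = 96, σ(43) = 44, σ(44) = 84, σ(45) = 78, σ(46) = 72, σ(47) = 48, σ(48) = 124, σ(49) = 57, σ(50) = 93, σ(51) = 72, σ(52) = 98, σ(53) = 54, σ(54) = 120, σ(55) = 72, σ(56) = 120, σ(57) = 80, σ(58) = 90, σ(59) = 60, σ(60) = 168, σ(61) = 62, σ(62) = 96, σ(63) = 104, σ(64) = 127, σ(65) = 84, σ(66) = 144, σ(67) = 68, σ(68) = 126, σ(69) = 96, σ(70) = 144, σ(71) = 72, σ(72) = 195, σ(73) = 74, σ(74) = 114, σ(75) = 124, σ(76) = 140, σ(77) = 96, σ(78) = 168, σ(79) = 80, σ(80) = 186, σ(81) = 121, σ(82) = 126, σ(83) = 84, σ(84) = 224, σ(85) = 108, σ(86) = 132, σ(87) = 120, σ(88) = 180, σ(89) = 90, σ(90) = 234, σ(91) = 112, σ(92) = 168, σ(93) = 128, σ(94) = 144, σ(95) = 120, σ(96) = 252, σ(97) = 98, σ(98) = 171, σ(99) = 156, σ(100) = 217, σ(101) = 102, σ(102) = 216, σ(103) = 104, σ(104) = 210, σ(105) = 192, σ(106) = 162, σ(107) = 108, σ(108) = 280, σ(109) = 110, σ(110) = 216, σ(111) = 152, σ(112) = 248, σ(113) = 114, σ(114) = 240, σ(115) = 144, σ(116) = 210, σ(117) = 182, σ(118) = 180, σ(119) = 144, σ(120) = 360, σ(121) = 133, σ(122) = 186. Summing all 122 values: 12292. (Average order: Σ_{n ≤ x} σ(n) ~ (π²/12) x². For x = 122, (π²/12)·122² ≈ 12241.60.)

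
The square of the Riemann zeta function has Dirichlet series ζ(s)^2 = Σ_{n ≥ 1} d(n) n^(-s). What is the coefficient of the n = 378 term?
d(378) = 16

ζ(s)^2 = (Σ 1/m^s)(Σ 1/k^s). The coefficient of 1/n^s in the product is the number of ordered pairs (m, k) with mk = n, which equals d(n). For n = 378, divisors are [1, 2, 3, 6, 7, 9, 14, 18, 21, 27, 42, 54, 63, 126, 189, 378], so d(378) = 16.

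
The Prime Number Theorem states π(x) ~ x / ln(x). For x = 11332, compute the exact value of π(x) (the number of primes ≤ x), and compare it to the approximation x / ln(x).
π(11332) = 1370;  x/ln(x) ≈ 1213.88;  relative error ≈ 11.40%.

Directly count primes up to 11332: π(11332) = 1370. The PNT approximation gives 11332/ln(11332) ≈ 11332/9.33539 ≈ 1213.88. Relative error (π(x) − x/ln(x)) / π(x) ≈ 11.40%; the approximation is known to undercount slightly (Li(x) is a better estimate).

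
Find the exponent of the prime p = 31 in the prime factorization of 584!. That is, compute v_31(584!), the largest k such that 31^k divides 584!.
v_31(584!) = 18

Legendre's formula: v_p(n!) = Σ_{k ≥ 1} ⌊n / p^k⌋. For p = 31, n = 584, the terms are:
  ⌊584/31^1⌋ = ⌊584/31⌋ = 18
(the next term ⌊584/31^2⌋ = 0, terminating the sum). Summing: v_31(584!) = 18 = 18.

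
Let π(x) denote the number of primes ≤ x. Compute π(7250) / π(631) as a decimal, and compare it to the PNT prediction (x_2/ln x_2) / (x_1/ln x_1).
π(7250)/π(631) = 927/115 ≈ 8.0609;  PNT prediction ≈ 8.3339.

π(631) = 115 and π(7250) = 927, so π(7250)/π(631) ≈ 8.0609. The PNT-predicted ratio is (7250/ln(7250)) / (631/ln(631)) ≈ 8.3339. The two agree to within a few percent, as expected.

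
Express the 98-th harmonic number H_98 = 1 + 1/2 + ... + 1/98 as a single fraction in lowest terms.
H_98 = 360264457021270114060513483605065190394007/69720375229712477164533808935312303556800

Direct summation: H_98 = 1 + 1/2 + ... + 1/98. The least common denominator is lcm(1, ..., 98) = 69720375229712477164533808935312303556800; over this denominator the numerator is 69720375229712477164533808935312303556800 + 34860187614856238582266904467656151778400 + 23240125076570825721511269645104101185600 + 17430093807428119291133452233828075889200 + 13944075045942495432906761787062460711360 + 11620062538285412860755634822552050592800 + 9960053604244639594933401276473186222400 + 8715046903714059645566726116914037944600 + 7746708358856941907170423215034700395200 + 6972037522971247716453380893531230355680 + 6338215929973861560412164448664754868800 + 5810031269142706430377817411276025296400 + 5363105786900959781887216071947100273600 + 4980026802122319797466700638236593111200 + 4648025015314165144302253929020820237120 + 4357523451857029822783363058457018972300 + 4101198542924263362619635819724253150400 + 3873354179428470953585211607517350197600 + 3669493433142761956028095207121700187200 + 3486018761485623858226690446765615177840 + 3320017868081546531644467092157728740800 + 3169107964986930780206082224332377434400 + 3031320662161412050631904736317926241600 + 2905015634571353215188908705638012648200 + 2788815009188499086581352357412492142272 + 2681552893450479890943608035973550136800 + 2582236119618980635723474405011566798400 + 2490013401061159898733350319118296555600 + 2404150869990085419466683066734907019200 + 2324012507657082572151126964510410118560 + 2249044362248789585952703514042332372800 + 2178761725928514911391681529228509486150 + 2112738643324620520137388149554918289600 + 2050599271462131681309817909862126575200 + 1992010720848927918986680255294637244480 + 1936677089714235476792605803758675098800 + 1884334465667904788230643484738170366400 + 1834746716571380978014047603560850093600 + 1787701928966986593962405357315700091200 + 1743009380742811929113345223382807588920 + 1700496956822255540598385583788104964800 + 1660008934040773265822233546078864370400 + 1621404075109592492198460672914239617600 + 1584553982493465390103041112166188717200 + 1549341671771388381434084643006940079040 + 1515660331080706025315952368158963120800 + 1483412238930052705628378913517283054400 + 1452507817285676607594454352819006324100 + 1422864800606377084990485896639026603200 + 1394407504594249543290676178706246071136 + 1367066180974754454206545273241417716800 + 1340776446725239945471804017986775068400 + 1315478777919103342727052998779477425600 + 1291118059809490317861737202505783399200 + 1267643185994772312082432889732950973760 + 1245006700530579949366675159559148277800 + 1223164477714253985342698402373900062400 + 1202075434995042709733341533367453509600 + 1181701275079872494314132354835801755200 + 1162006253828541286075563482255205059280 + 1142956970978893068271046048119873828800 + 1124522181124394792976351757021166186400 + 1106672622693848843881489030719242913600 + 1089380862964257455695840764614254743075 + 1072621157380191956377443214389420054720 + 1056369321662310260068694074777459144800 + 1040602615368842942754235954258392590400 + 1025299635731065840654908954931063287600 + 1010440220720470683543968245439308747200 + 996005360424463959493340127647318622240 + 981977115911443340345546604722708500800 + 968338544857117738396302901879337549400 + 955073633283732563897723410072771281600 + 942167232833952394115321742369085183200 + 929605003062833028860450785804164047424 + 917373358285690489007023801780425046800 + 905459418567694508630309206952107838400 + 893850964483493296981202678657850045600 + 882536395312816166639668467535598779200 + 871504690371405964556672611691403794460 + 860745373206326878574491468337188932800 + 850248478411127770299192791894052482400 + 840004520839909363428118179943521729600 + 830004467020386632911116773039432185200 + 820239708584852672523927163944850630080 + 810702037554796246099230336457119808800 + 801383623330028473155561022244969006400 + 792276991246732695051520556083094358600 + 783375002581039069264424819497891051200 + 774670835885694190717042321503470039520 + 766157969557279968841030867421014324800 + 757830165540353012657976184079481560400 + 749681454082929861984234504680777457600 + 741706119465026352814189456758641527200 + 733898686628552391205619041424340037440 + 726253908642838303797227176409503162050 + 718766754945489455304472257065075294400 + 711432400303188542495242948319513301600 = 360264457021270114060513483605065190394007, so H_98 = 360264457021270114060513483605065190394007/69720375229712477164533808935312303556800 (already in lowest terms) ≈ 5.16728. (The PNT-adjacent estimate ln(98) + γ ≈ 5.16218 matches within O(1/n).)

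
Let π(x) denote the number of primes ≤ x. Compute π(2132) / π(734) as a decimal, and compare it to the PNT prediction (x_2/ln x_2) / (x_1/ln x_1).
π(2132)/π(734) = 321/130 ≈ 2.4692;  PNT prediction ≈ 2.5005.

π(734) = 130 and π(2132) = 321, so π(2132)/π(734) ≈ 2.4692. The PNT-predicted ratio is (2132/ln(2132)) / (734/ln(734)) ≈ 2.5005. The two agree to within a few percent, as expected.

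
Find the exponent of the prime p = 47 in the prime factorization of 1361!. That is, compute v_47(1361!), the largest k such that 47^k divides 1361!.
v_47(1361!) = 28

Legendre's formula: v_p(n!) = Σ_{k ≥ 1} ⌊n / p^k⌋. For p = 47, n = 1361, the terms are:
  ⌊1361/47^1⌋ = ⌊1361/47⌋ = 28
(the next term ⌊1361/47^2⌋ = 0, terminating the sum). Summing: v_47(1361!) = 28 = 28.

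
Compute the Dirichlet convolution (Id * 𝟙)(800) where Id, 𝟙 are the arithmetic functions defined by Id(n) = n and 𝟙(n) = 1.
(Id * 𝟙)(800) = 1953

Divisors of 800: [1, 2, 4, 5, 8, 10, 16, 20, 25, 32, 40, 50, 80, 100, 160, 200, 400, 800]. For each d | 800:
  d = 1: Id(1) · 𝟙(800/1) = 1 · 1 = 1
  d = 2: Id(2) · 𝟙(800/2) = 2 · 1 = 2
  d = 4: Id(4) · 𝟙(800/4) = 4 · 1 = 4
  d = 5: Id(5) · 𝟙(800/5) = 5 · 1 = 5
  d = 8: Id(8) · 𝟙(800/8) = 8 · 1 = 8
  d = 10: Id(10) · 𝟙(800/10) = 10 · 1 = 10
  d = 16: Id(16) · 𝟙(800/16) = 16 · 1 = 16
  d = 20: Id(20) · 𝟙(800/20) = 20 · 1 = 20
  d = 25: Id(25) · 𝟙(800/25) = 25 · 1 = 25
  d = 32: Id(32) · 𝟙(800/32) = 32 · 1 = 32
  d = 40: Id(40) · 𝟙(800/40) = 40 · 1 = 40
  d = 50: Id(50) · 𝟙(800/50) = 50 · 1 = 50
  d = 80: Id(80) · 𝟙(800/80) = 80 · 1 = 80
  d = 100: Id(100) · 𝟙(800/100) = 100 · 1 = 100
  d = 160: Id(160) · 𝟙(800/160) = 160 · 1 = 160
  d = 200: Id(200) · 𝟙(800/200) = 200 · 1 = 200
  d = 400: Id(400) · 𝟙(800/400) = 400 · 1 = 400
  d = 800: Id(800) · 𝟙(800/800) = 800 · 1 = 800
Summing: (Id * 𝟙)(800) = 1 + 2 + 4 + 5 + 8 + 10 + 16 + 20 + 25 + 32 + 40 + 50 + 80 + 100 + 160 + 200 + 400 + 800 = 1953.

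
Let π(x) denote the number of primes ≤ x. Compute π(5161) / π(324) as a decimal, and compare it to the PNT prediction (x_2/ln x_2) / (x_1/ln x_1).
π(5161)/π(324) = 687/66 ≈ 10.4091;  PNT prediction ≈ 10.7712.

π(324) = 66 and π(5161) = 687, so π(5161)/π(324) ≈ 10.4091. The PNT-predicted ratio is (5161/ln(5161)) / (324/ln(324)) ≈ 10.7712. The two agree to within a few percent, as expected.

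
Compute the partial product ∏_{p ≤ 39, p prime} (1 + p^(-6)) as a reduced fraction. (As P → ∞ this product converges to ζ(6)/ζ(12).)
∏ = 1409064908372656074115629844532678533864664016937571914400/1385384845877129271600296064992669038424816672643778985121

The primes p ≤ 39 are [2, 3, 5, 7, 11, 13, 17, 19, 23, 29, 31, 37]. For each, (1 + 1/p^6) = (p^6 + 1)/p^6. Multiplying these fractions over p ∈ [2, 3, 5, 7, 11, 13, 17, 19, 23, 29, 31, 37] gives 1409064908372656074115629844532678533864664016937571914400/1385384845877129271600296064992669038424816672643778985121. (In the limit P → ∞ this tends to ζ(6)/ζ(12).)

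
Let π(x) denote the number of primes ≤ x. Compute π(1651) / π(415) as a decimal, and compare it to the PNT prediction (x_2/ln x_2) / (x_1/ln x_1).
π(1651)/π(415) = 259/80 ≈ 3.2375;  PNT prediction ≈ 3.2369.

π(415) = 80 and π(1651) = 259, so π(1651)/π(415) ≈ 3.2375. The PNT-predicted ratio is (1651/ln(1651)) / (415/ln(415)) ≈ 3.2369. The two agree to within a few percent, as expected.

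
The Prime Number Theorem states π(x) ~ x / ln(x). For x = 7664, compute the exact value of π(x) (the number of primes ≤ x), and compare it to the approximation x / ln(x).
π(7664) = 971;  x/ln(x) ≈ 856.86;  relative error ≈ 11.75%.

Directly count primes up to 7664: π(7664) = 971. The PNT approximation gives 7664/ln(7664) ≈ 7664/8.94429 ≈ 856.86. Relative error (π(x) − x/ln(x)) / π(x) ≈ 11.75%; the approximation is known to undercount slightly (Li(x) is a better estimate).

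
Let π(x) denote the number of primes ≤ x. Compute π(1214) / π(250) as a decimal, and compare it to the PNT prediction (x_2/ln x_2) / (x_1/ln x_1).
π(1214)/π(250) = 198/53 ≈ 3.7358;  PNT prediction ≈ 3.7755.

π(250) = 53 and π(1214) = 198, so π(1214)/π(250) ≈ 3.7358. The PNT-predicted ratio is (1214/ln(1214)) / (250/ln(250)) ≈ 3.7755. The two agree to within a few percent, as expected.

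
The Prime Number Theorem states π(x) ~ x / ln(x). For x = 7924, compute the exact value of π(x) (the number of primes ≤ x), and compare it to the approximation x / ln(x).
π(7924) = 1000;  x/ln(x) ≈ 882.64;  relative error ≈ 11.74%.

Directly count primes up to 7924: π(7924) = 1000. The PNT approximation gives 7924/ln(7924) ≈ 7924/8.97765 ≈ 882.64. Relative error (π(x) − x/ln(x)) / π(x) ≈ 11.74%; the approximation is known to undercount slightly (Li(x) is a better estimate).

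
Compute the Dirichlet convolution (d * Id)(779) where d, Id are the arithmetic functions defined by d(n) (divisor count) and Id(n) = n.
(d * Id)(779) = 903

Divisors of 779: [1, 19, 41, 779]. For each d | 779:
  d = 1: d(1) · Id(779/1) = 1 · 779 = 779
  d = 19: d(19) · Id(779/19) = 2 · 41 = 82
  d = 41: d(41) · Id(779/41) = 2 · 19 = 38
  d = 779: d(779) · Id(779/779) = 4 · 1 = 4
Summing: (d * Id)(779) = 779 + 82 + 38 + 4 = 903.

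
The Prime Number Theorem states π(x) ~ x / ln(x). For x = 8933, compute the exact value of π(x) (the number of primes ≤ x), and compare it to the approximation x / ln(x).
π(8933) = 1111;  x/ln(x) ≈ 981.92;  relative error ≈ 11.62%.

Directly count primes up to 8933: π(8933) = 1111. The PNT approximation gives 8933/ln(8933) ≈ 8933/9.09751 ≈ 981.92. Relative error (π(x) − x/ln(x)) / π(x) ≈ 11.62%; the approximation is known to undercount slightly (Li(x) is a better estimate).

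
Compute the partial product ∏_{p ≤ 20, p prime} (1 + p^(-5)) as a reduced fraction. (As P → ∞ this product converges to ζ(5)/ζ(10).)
∏ = 405833785877367637916288/391770333462674252324875

The primes p ≤ 20 are [2, 3, 5, 7, 11, 13, 17, 19]. For each, (1 + 1/p^5) = (p^5 + 1)/p^5. Multiplying these fractions over p ∈ [2, 3, 5, 7, 11, 13, 17, 19] gives 405833785877367637916288/391770333462674252324875. (In the limit P → ∞ this tends to ζ(5)/ζ(10).)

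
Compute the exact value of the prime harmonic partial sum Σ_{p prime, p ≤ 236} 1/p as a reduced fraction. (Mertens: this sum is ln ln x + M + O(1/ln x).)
Σ 1/p = 8762990377702925264993654890050782886250854676753323401606562622367345144099360398279019780479/4445236185272185438169240794291312557432222642727183809026451438704160103479600800432029464270

π(236) = 51, so the primes ≤ 236 are [2, 3, 5, 7, 11, 13, 17, 19, 23, 29, 31, 37, 41, 43, 47, 53, 59, 61, 67, 71, 73, 79, 83, 89, 97, 101, 103, 107, 109, 113, 127, 131, 137, 139, 149, 151, 157, 163, 167, 173, 179, 181, 191, 193, 197, 199, 211, 223, 227, 229, 233]. Summing 1/p over these primes: 8762990377702925264993654890050782886250854676753323401606562622367345144099360398279019780479/4445236185272185438169240794291312557432222642727183809026451438704160103479600800432029464270 ≈ 1.9713. Mertens estimate ln ln(236) + 0.2615 ≈ 1.9596.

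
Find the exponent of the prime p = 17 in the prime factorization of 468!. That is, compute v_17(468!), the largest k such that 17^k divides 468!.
v_17(468!) = 28

Legendre's formula: v_p(n!) = Σ_{k ≥ 1} ⌊n / p^k⌋. For p = 17, n = 468, the terms are:
  ⌊468/17^1⌋ = ⌊468/17⌋ = 27
  ⌊468/17^2⌋ = ⌊468/289⌋ = 1
(the next term ⌊468/17^3⌋ = 0, terminating the sum). Summing: v_17(468!) = 27 + 1 = 28.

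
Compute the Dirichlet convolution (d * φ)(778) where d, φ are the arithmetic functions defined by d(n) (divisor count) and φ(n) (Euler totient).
(d * φ)(778) = 1170

Divisors of 778: [1, 2, 389, 778]. For each d | 778:
  d = 1: d(1) · φ(778/1) = 1 · 388 = 388
  d = 2: d(2) · φ(778/2) = 2 · 388 = 776
  d = 389: d(389) · φ(778/389) = 2 · 1 = 2
  d = 778: d(778) · φ(778/778) = 4 · 1 = 4
Summing: (d * φ)(778) = 388 + 776 + 2 + 4 = 1170.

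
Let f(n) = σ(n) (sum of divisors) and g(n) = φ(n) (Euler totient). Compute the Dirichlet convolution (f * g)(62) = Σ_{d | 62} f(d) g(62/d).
(σ * φ)(62) = 248

Divisors of 62: [1, 2, 31, 62]. For each d | 62:
  d = 1: σ(1) · φ(62/1) = 1 · 30 = 30
  d = 2: σ(2) · φ(62/2) = 3 · 30 = 90
  d = 31: σ(31) · φ(62/31) = 32 · 1 = 32
  d = 62: σ(62) · φ(62/62) = 96 · 1 = 96
Summing: (σ * φ)(62) = 30 + 90 + 32 + 96 = 248.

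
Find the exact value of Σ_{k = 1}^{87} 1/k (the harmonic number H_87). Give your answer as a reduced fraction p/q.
H_87 = 3706795349055853229324900260857622319/734184632222154704090370027645633600

Direct summation: H_87 = 1 + 1/2 + ... + 1/87. The least common denominator is lcm(1, ..., 87) = 8076030954443701744994070304101969600; over this denominator the numerator is 8076030954443701744994070304101969600 + 4038015477221850872497035152050984800 + 2692010318147900581664690101367323200 + 2019007738610925436248517576025492400 + 1615206190888740348998814060820393920 + 1346005159073950290832345050683661600 + 1153718707777671677856295757728852800 + 1009503869305462718124258788012746200 + 897336772715966860554896700455774400 + 807603095444370174499407030410196960 + 734184632222154704090370027645633600 + 673002579536975145416172525341830800 + 621233150341823211153390023392459200 + 576859353888835838928147878864426400 + 538402063629580116332938020273464640 + 504751934652731359062129394006373100 + 475060644379041279117298253182468800 + 448668386357983430277448350227887200 + 425054260760194828683898437057998400 + 403801547722185087249703515205098480 + 384572902592557225952098585909617600 + 367092316111077352045185013822816800 + 351131780627987032391046534960955200 + 336501289768487572708086262670915400 + 323041238177748069799762812164078784 + 310616575170911605576695011696229600 + 299112257571988953518298900151924800 + 288429676944417919464073939432213200 + 278483826015300060172209320831102400 + 269201031814790058166469010136732320 + 260517127562700056290131300132321600 + 252375967326365679531064697003186550 + 244728210740718234696790009215211200 + 237530322189520639558649126591234400 + 230743741555534335571259151545770560 + 224334193178991715138724175113943600 + 218271106876856803918758656867620800 + 212527130380097414341949218528999200 + 207077716780607737051130007797486400 + 201900773861092543624851757602549240 + 196976364742529310853513909856145600 + 192286451296278612976049292954808800 + 187814673359155854534745821025627200 + 183546158055538676022592506911408400 + 179467354543193372110979340091154880 + 175565890313993516195523267480477600 + 171830445839227696702001495831956800 + 168250644884243786354043131335457700 + 164816958253953096836613679675550400 + 161520619088874034899881406082039392 + 158353548126347093039099417727489600 + 155308287585455802788347505848114800 + 152377942536673617830076798190603200 + 149556128785994476759149450075962400 + 146836926444430940818074005529126720 + 144214838472208959732036969716106600 + 141684753586731609561299479019332800 + 139241913007650030086104660415551200 + 136881880583791554999899496679694400 + 134600515907395029083234505068366160 + 132393950072847569590066726296753600 + 130258563781350028145065650066160800 + 128190967530852408650699528636539200 + 126187983663182839765532348501593275 + 124246630068364642230678004678491840 + 122364105370359117348395004607605600 + 120537775439458234999911497076148800 + 118765161094760319779324563295617200 + 117043926875995677463682178320318400 + 115371870777767167785629575772885280 + 113746914851319742887240426818337600 + 112167096589495857569362087556971800 + 110630561019776736232795483617835200 + 109135553438428401959379328433810400 + 107680412725916023266587604054692928 + 106263565190048707170974609264499600 + 104883518888879243441481432520804800 + 103538858390303868525565003898743200 + 102228239929667110696127472203822400 + 100950386930546271812425878801274620 + 99704085857329651172766300050641600 + 98488182371264655426756954928072800 + 97301577764381948734868316916891200 + 96143225648139306488024646477404400 + 95012128875808255823459650636493760 + 93907336679577927267372910512813600 + 92827942005100020057403106943700800 = 40774748839614385522573902869433845509, so H_87 = 40774748839614385522573902869433845509/8076030954443701744994070304101969600; reducing by gcd(40774748839614385522573902869433845509, 8076030954443701744994070304101969600) = 11 gives 3706795349055853229324900260857622319/734184632222154704090370027645633600 ≈ 5.04886. (The PNT-adjacent estimate ln(87) + γ ≈ 5.04312 matches within O(1/n).)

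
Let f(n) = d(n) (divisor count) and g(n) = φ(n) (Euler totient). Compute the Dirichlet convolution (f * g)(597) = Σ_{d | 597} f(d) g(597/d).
(d * φ)(597) = 800

Divisors of 597: [1, 3, 199, 597]. For each d | 597:
  d = 1: d(1) · φ(597/1) = 1 · 396 = 396
  d = 3: d(3) · φ(597/3) = 2 · 198 = 396
  d = 199: d(199) · φ(597/199) = 2 · 2 = 4
  d = 597: d(597) · φ(597/597) = 4 · 1 = 4
Summing: (d * φ)(597) = 396 + 396 + 4 + 4 = 800.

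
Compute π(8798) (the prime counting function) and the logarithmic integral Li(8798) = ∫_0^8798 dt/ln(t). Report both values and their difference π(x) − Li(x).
π(8798) = 1095;  Li(8798) ≈ 1114.74;  π(x) − Li(x) ≈ -19.74.

Direct count of primes ≤ 8798 gives π(8798) = 1095. Numerical evaluation of the logarithmic integral gives Li(8798) ≈ 1114.74. The difference π(x) − Li(x) ≈ -19.74 is typically negative for small/moderate x (Li(x) overestimates), though Littlewood's theorem shows this sign changes infinitely often.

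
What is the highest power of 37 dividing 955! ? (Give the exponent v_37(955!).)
v_37(955!) = 25

Legendre's formula: v_p(n!) = Σ_{k ≥ 1} ⌊n / p^k⌋. For p = 37, n = 955, the terms are:
  ⌊955/37^1⌋ = ⌊955/37⌋ = 25
(the next term ⌊955/37^2⌋ = 0, terminating the sum). Summing: v_37(955!) = 25 = 25.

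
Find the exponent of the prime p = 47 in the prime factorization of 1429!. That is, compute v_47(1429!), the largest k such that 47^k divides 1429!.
v_47(1429!) = 30

Legendre's formula: v_p(n!) = Σ_{k ≥ 1} ⌊n / p^k⌋. For p = 47, n = 1429, the terms are:
  ⌊1429/47^1⌋ = ⌊1429/47⌋ = 30
(the next term ⌊1429/47^2⌋ = 0, terminating the sum). Summing: v_47(1429!) = 30 = 30.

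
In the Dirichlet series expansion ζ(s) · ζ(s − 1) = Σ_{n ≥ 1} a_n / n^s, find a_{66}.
σ(66) = 144

In the product (Σ m^0/m^s)(Σ k / k^s) = Σ (Σ_{d | n} d) / n^s, the coefficient of 1/n^s is σ(n) = Σ_{d | n} d. For n = 66, divisors are [1, 2, 3, 6, 11, 22, 33, 66]; summing: σ(66) = 144.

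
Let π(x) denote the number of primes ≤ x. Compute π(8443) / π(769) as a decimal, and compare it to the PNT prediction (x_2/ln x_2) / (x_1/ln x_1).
π(8443)/π(769) = 1056/136 ≈ 7.7647;  PNT prediction ≈ 8.0696.

π(769) = 136 and π(8443) = 1056, so π(8443)/π(769) ≈ 7.7647. The PNT-predicted ratio is (8443/ln(8443)) / (769/ln(769)) ≈ 8.0696. The two agree to within a few percent, as expected.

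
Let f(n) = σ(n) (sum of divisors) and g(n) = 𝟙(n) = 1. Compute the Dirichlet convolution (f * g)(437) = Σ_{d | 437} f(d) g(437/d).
(σ * 𝟙)(437) = 525

Divisors of 437: [1, 19, 23, 437]. For each d | 437:
  d = 1: σ(1) · 𝟙(437/1) = 1 · 1 = 1
  d = 19: σ(19) · 𝟙(437/19) = 20 · 1 = 20
  d = 23: σ(23) · 𝟙(437/23) = 24 · 1 = 24
  d = 437: σ(437) · 𝟙(437/437) = 480 · 1 = 480
Summing: (σ * 𝟙)(437) = 1 + 20 + 24 + 480 = 525.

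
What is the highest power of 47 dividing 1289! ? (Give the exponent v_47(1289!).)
v_47(1289!) = 27

Legendre's formula: v_p(n!) = Σ_{k ≥ 1} ⌊n / p^k⌋. For p = 47, n = 1289, the terms are:
  ⌊1289/47^1⌋ = ⌊1289/47⌋ = 27
(the next term ⌊1289/47^2⌋ = 0, terminating the sum). Summing: v_47(1289!) = 27 = 27.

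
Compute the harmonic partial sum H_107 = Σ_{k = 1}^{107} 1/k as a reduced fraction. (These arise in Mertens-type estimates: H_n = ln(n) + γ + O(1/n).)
H_107 = 81560682312293522125469128981858530591444536467/15521442759214556458772607587176753329489754560

Direct summation: H_107 = 1 + 1/2 + ... + 1/107. The least common denominator is lcm(1, ..., 107) = 77607213796072782293863037935883766647448772800; over this denominator the numerator is 77607213796072782293863037935883766647448772800 + 38803606898036391146931518967941883323724386400 + 25869071265357594097954345978627922215816257600 + 19401803449018195573465759483970941661862193200 + 15521442759214556458772607587176753329489754560 + 12934535632678797048977172989313961107908128800 + 11086744828010397470551862562269109521064110400 + 9700901724509097786732879741985470830931096600 + 8623023755119198032651448659542640738605419200 + 7760721379607278229386303793588376664744877280 + 7055201254188434753987548903262160604313524800 + 6467267816339398524488586494656980553954064400 + 5969785676620983253374079841221828203649905600 + 5543372414005198735275931281134554760532055200 + 5173814253071518819590869195725584443163251520 + 4850450862254548893366439870992735415465548300 + 4565130223298398958462531643287280391026398400 + 4311511877559599016325724329771320369302709600 + 4084590199793304331255949365046514034076251200 + 3880360689803639114693151896794188332372438640 + 3695581609336799156850620854089703173688036800 + 3527600627094217376993774451631080302156762400 + 3374226686785773143211436431994946375976033600 + 3233633908169699262244293247328490276977032200 + 3104288551842911291754521517435350665897950912 + 2984892838310491626687039920610914101824952800 + 2874341251706399344217149553180880246201806400 + 2771686207002599367637965640567277380266027600 + 2676110820554233872202173721927026436118923200 + 2586907126535759409795434597862792221581625760 + 2503458509550734912705259288254315053143508800 + 2425225431127274446683219935496367707732774150 + 2351733751396144917995849634420720201437841600 + 2282565111649199479231265821643640195513199200 + 2217348965602079494110372512453821904212822080 + 2155755938779799508162862164885660184651354800 + 2097492264758723845780082106375236936417534400 + 2042295099896652165627974682523257017038125600 + 1989928558873661084458026613740609401216635200 + 1940180344901819557346575948397094166186219320 + 1892858873074945909606415559411799186523140800 + 1847790804668399578425310427044851586844018400 + 1804818925490064704508442742694971317382529600 + 1763800313547108688496887225815540151078381200 + 1724604751023839606530289731908528147721083840 + 1687113343392886571605718215997473187988016800 + 1651217314810059197741766764593271630796782400 + 1616816954084849631122146623664245138488516100 + 1583820689715771067221694651752729931580587200 + 1552144275921455645877260758717675332948975456 + 1521710074432799652820843881095760130342132800 + 1492446419155245813343519960305457050912476400 + 1464287052756090231959679961054410691461297600 + 1437170625853199672108574776590440123100903200 + 1411040250837686950797509780652432120862704960 + 1385843103501299683818982820283638690133013800 + 1361530066597768110418649788348838011358750400 + 1338055410277116936101086860963513218059461600 + 1315376505018182750743441320947182485549979200 + 1293453563267879704897717298931396110790812880 + 1272249406492996431046935048129242076187684800 + 1251729254775367456352629644127157526571754400 + 1231860536445599718950206951363234391229345600 + 1212612715563637223341609967748183853866387075 + 1193957135324196650674815968244365640729981120 + 1175866875698072458997924817210360100718920800 + 1158316623821981825281537879640056218618638400 + 1141282555824599739615632910821820097756599600 + 1124742228928591047737145477331648791992011200 + 1108674482801039747055186256226910952106411040 + 1093059349240461722448775182195546009118996800 + 1077877969389899754081431082442830092325677400 + 1063112517754421675258397779943613241745873600 + 1048746132379361922890041053187618468208767200 + 1034762850614303763918173839145116888632650304 + 1021147549948326082813987341261628508519062800 + 1007885893455490679141078414751737229187646400 + 994964279436830542229013306870304700608317600 + 982369794886997244226114404251693248701883200 + 970090172450909778673287974198547083093109660 + 958113750568799781405716517726960082067268800 + 946429436537472954803207779705899593261570400 + 935026672241840750528470336576912851174081600 + 923895402334199789212655213522425793422009200 + 913026044659679791692506328657456078205279680 + 902409462745032352254221371347485658691264800 + 892036940184744624067391240642342145372974400 + 881900156773554344248443612907770075539190600 + 871991166248008789818685819504311984802795200 + 862302375511919803265144865954264073860541920 + 852826525231569036196297120174546886235700800 + 843556671696443285802859107998736593994008400 + 834486169850244970901753096084771684381169600 + 825608657405029598870883382296635815398391200 + 816918039958660866251189873009302806815250240 + 808408477042424815561073311832122569244258050 + 800074369031678167977969463256533676777822400 + 791910344857885533610847325876364965790293600 + 783911250465381639331949878140240067145947200 + 776072137960727822938630379358837666474487728 + 768388255406661210830327108276076897499492800 + 760855037216399826410421940547880065171066400 + 753468095107502740717116873163920064538337600 + 746223209577622906671759980152728525456238200 + 739116321867359831370124170817940634737607360 + 732143526378045115979839980527205345730648800 + 725301063514698899942645214354053893901390400 = 407803411561467610627345644909292652957222682335, so H_107 = 407803411561467610627345644909292652957222682335/77607213796072782293863037935883766647448772800; reducing by gcd(407803411561467610627345644909292652957222682335, 77607213796072782293863037935883766647448772800) = 5 gives 81560682312293522125469128981858530591444536467/15521442759214556458772607587176753329489754560 ≈ 5.25471. (The PNT-adjacent estimate ln(107) + γ ≈ 5.25004 matches within O(1/n).)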